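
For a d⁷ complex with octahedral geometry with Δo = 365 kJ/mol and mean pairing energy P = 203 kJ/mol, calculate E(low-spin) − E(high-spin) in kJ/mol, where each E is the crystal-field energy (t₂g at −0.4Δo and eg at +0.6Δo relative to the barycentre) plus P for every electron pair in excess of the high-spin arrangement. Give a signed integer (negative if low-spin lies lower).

-162

In the high-spin limit (t₂g⁵ eg²) the orbital term is -0.8Δo = -292 kJ/mol, with no excess pairing.
Low-spin t₂g⁶ eg¹ gives -1.8Δo = -657 kJ/mol, but forming 1 extra pair costs 1P = 203 kJ/mol, so E(LS) = -657 + 203 = -454 kJ/mol.
The difference is -454 − (-292) = -162 kJ/mol, so low-spin lies lower.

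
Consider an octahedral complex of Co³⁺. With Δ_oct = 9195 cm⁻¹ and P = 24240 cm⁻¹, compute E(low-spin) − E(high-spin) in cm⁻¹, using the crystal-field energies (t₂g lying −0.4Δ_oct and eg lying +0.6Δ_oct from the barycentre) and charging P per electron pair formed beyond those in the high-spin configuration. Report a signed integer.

30090

Co³⁺: group 9, so d-count = 9 − 3 = 6.
High-spin d⁶ fills as t₂g⁴ eg² with CFSE 4(−0.4) + 2(+0.6) = -0.4Δ_oct = -3678 cm⁻¹.
For low-spin the configuration is t₂g⁶ eg⁰: orbital energy -2.4 × 9195 = -22068 cm⁻¹, and 2 additional pairs relative to high-spin add 48480 cm⁻¹, giving 26412 cm⁻¹.
The difference is 26412 − (-3678) = 30090 cm⁻¹, so high-spin lies lower.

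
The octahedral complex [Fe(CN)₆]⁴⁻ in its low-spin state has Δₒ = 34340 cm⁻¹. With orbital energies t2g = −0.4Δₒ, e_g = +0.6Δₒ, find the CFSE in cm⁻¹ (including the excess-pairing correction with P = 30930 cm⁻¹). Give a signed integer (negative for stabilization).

Each CN⁻ contributes -1; 6 × (-1) = -6. With overall charge -4, Fe is in the +2 oxidation state.
Fe²⁺: group 8, so d-count = 8 − 2 = 6.
Configuration: t2g^6 e_g^0.
Orbital CFSE = 6(-0.4) + 0(0.6) = -2.4Δₒ = -2.4 × 34340 = -82416 cm⁻¹.
High-spin d⁶ would be t2g^4 e_g^2 with 1 pair; low-spin has 3, so 2 excess pairs cost +2P = +61860 cm⁻¹.
Overall CFSE = -82416 + 61860 = -20556 cm⁻¹.

-20556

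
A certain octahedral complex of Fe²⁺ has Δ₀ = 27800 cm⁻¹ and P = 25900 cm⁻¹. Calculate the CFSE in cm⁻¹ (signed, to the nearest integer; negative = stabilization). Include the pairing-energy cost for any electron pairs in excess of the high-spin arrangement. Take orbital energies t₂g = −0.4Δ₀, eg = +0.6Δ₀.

Fe sits in group 8; removing 2 electrons leaves Fe²⁺ with 8 − 2 = 6 d electrons.
Here Δ₀ > P (27800 > 25900), so the low-spin state is favoured.
That gives t₂g⁶ eg⁰.
Orbital CFSE = -2.4Δ₀ = -2.4 × 27800 = -66720 cm⁻¹.
Excess pairs vs high-spin: 3 − 1 = 2; pairing cost = +51800 cm⁻¹.
Net CFSE = -66720 + 51800 = -14920 cm⁻¹.

-14920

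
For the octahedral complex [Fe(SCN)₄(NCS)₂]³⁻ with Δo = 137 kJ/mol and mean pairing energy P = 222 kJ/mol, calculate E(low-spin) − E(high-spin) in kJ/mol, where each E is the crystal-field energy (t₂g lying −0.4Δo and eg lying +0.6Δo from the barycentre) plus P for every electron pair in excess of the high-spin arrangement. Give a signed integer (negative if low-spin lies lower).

Ligand charges: 4×(-1) from SCN⁻ and 2×(-1) from NCS⁻ sum to -6; with overall charge -3, Fe is +3.
Group 8 minus oxidation state +3 gives a d⁵ configuration for Fe³⁺.
High-spin d⁵ fills as t₂g³ eg² with CFSE 3(−0.4) + 2(+0.6) = 0.0Δo = 0 kJ/mol.
Low-spin: t₂g⁵ eg⁰, orbital CFSE = -2.0Δo = -274 kJ/mol; plus 2 excess pairs × P = +444 kJ/mol; total 170 kJ/mol.
The difference is 170 − (0) = 170 kJ/mol, so high-spin lies lower.

170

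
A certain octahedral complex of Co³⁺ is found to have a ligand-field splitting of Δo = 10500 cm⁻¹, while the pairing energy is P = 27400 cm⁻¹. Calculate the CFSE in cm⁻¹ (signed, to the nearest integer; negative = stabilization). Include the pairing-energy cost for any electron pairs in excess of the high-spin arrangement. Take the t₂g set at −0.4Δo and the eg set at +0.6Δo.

-4200

Group 9 minus oxidation state +3 gives a d⁶ configuration for Co³⁺.
Δo < P, so pairing is avoided: the ground state is high-spin.
Configuration: t₂g⁴ eg².
Orbital CFSE = -0.4Δo = -0.4 × 10500 = -4200 cm⁻¹.
High-spin has no excess pairs, so no pairing correction applies.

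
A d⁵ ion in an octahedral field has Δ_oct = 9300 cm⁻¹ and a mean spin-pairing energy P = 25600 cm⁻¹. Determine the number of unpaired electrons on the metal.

5

Δ_oct < P, so pairing is avoided: the ground state is high-spin.
That gives t₂g³ eg².
Unpaired electrons: 5.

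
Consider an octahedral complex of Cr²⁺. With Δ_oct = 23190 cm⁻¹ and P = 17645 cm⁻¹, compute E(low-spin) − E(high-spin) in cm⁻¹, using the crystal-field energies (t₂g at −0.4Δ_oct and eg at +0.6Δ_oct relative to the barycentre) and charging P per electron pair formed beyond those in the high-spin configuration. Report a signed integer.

-5545

Group 6 minus oxidation state +2 gives a d⁴ configuration for Cr²⁺.
High-spin: t₂g³ eg¹, CFSE = -0.6Δ_oct = -13914 cm⁻¹.
For low-spin the configuration is t₂g⁴ eg⁰: orbital energy -1.6 × 23190 = -37104 cm⁻¹, and 1 additional pair relative to high-spin adds 17645 cm⁻¹, giving -19459 cm⁻¹.
E(LS) − E(HS) = -19459 − (-13914) = -5545 cm⁻¹.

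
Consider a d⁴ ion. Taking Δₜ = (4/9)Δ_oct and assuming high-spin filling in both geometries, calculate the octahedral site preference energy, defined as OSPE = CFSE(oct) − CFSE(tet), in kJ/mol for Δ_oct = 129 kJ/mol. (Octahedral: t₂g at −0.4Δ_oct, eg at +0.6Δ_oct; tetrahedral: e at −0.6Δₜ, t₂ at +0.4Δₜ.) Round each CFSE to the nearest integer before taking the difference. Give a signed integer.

-54

In an octahedral site d⁴ (HS) is t₂g³ eg¹, giving CFSE(oct) = -0.6Δ_oct = -77 kJ/mol.
Tetrahedral e² t₂² gives -0.4Δₜ = -0.4 × (4/9) × 129 = -23 kJ/mol.
Subtracting, OSPE = -77 − (-23) = -54 kJ/mol.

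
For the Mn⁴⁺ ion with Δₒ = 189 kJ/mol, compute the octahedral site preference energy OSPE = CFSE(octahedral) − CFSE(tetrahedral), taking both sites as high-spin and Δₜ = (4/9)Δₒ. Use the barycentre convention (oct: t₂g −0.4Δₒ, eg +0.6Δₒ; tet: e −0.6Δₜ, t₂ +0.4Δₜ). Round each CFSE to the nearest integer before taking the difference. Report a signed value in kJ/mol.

-160

Group 7 minus oxidation state +4 gives a d³ configuration for Mn⁴⁺.
In an octahedral site d³ (HS) is t2g^3 e_g^0, giving CFSE(oct) = -1.2Δₒ = -227 kJ/mol.
In a tetrahedral site the filling is e^2 t2^1: CFSE(tet) = -0.8Δₜ = -0.8 × (4/9)(189) = -67 kJ/mol.
OSPE = CFSE(oct) − CFSE(tet) = -227 − (-67) = -160 kJ/mol.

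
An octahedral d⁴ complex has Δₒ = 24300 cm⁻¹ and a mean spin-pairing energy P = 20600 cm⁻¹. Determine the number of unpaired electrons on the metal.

2

With Δₒ > P the complex is low-spin.
Configuration: t2g^4 e_g^0.
Unpaired electrons: 2.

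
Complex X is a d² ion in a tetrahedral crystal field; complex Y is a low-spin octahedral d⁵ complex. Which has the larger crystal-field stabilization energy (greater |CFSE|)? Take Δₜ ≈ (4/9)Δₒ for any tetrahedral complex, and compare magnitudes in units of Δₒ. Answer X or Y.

X: With tetrahedral geometry the complex is necessarily high-spin; e² t₂⁰, CFSE = -1.2Δₜ ≈ -0.53Δₒ.
Y: t2g^5 e_g^0, CFSE = -2.0Δₒ.
So Y has the larger |CFSE|.

Y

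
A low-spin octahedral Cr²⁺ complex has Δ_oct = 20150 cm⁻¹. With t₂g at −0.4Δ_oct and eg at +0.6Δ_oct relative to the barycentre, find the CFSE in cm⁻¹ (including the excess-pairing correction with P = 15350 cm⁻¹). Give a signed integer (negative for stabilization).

-16890

Group 6 minus oxidation state +2 gives a d⁴ configuration for Cr²⁺.
The d⁴ electrons fill as t₂g⁴ eg⁰.
Orbital CFSE = 4(-0.4) + 0(0.6) = -1.6Δ_oct = -1.6 × 20150 = -32240 cm⁻¹.
High-spin d⁴ would be t₂g³ eg¹ with 0 pairs; low-spin has 1, so 1 excess pair costs +1P = +15350 cm⁻¹.
Overall CFSE = -32240 + 15350 = -16890 cm⁻¹.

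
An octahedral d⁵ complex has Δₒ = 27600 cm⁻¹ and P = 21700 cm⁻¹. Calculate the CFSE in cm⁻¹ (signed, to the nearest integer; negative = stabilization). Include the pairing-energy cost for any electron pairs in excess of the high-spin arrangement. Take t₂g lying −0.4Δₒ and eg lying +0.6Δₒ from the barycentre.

Δₒ > P, so pairing is preferred: the ground state is low-spin.
Configuration: t₂g⁵ eg⁰.
Orbital CFSE = -2.0Δₒ = -2.0 × 27600 = -55200 cm⁻¹.
Excess pairs vs high-spin: 2 − 0 = 2; pairing cost = +43400 cm⁻¹.
Net CFSE = -55200 + 43400 = -11800 cm⁻¹.

-11800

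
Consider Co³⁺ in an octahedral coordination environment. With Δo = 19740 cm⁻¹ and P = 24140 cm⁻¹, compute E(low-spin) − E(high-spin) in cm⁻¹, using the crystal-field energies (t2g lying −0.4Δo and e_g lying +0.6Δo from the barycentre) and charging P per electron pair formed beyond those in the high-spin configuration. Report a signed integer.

Co³⁺: group 9, so d-count = 9 − 3 = 6.
In the high-spin limit (t2g^4 e_g^2) the orbital term is -0.4Δo = -7896 cm⁻¹, with no excess pairing.
For low-spin the configuration is t2g^6 e_g^0: orbital energy -2.4 × 19740 = -47376 cm⁻¹, and 2 additional pairs relative to high-spin add 48280 cm⁻¹, giving 904 cm⁻¹.
The difference is 904 − (-7896) = 8800 cm⁻¹, so high-spin lies lower.

8800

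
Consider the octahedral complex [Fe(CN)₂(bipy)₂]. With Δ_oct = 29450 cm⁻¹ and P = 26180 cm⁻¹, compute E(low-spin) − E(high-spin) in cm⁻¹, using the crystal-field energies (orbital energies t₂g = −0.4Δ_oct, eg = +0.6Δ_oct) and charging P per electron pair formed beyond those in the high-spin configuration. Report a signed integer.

Ligand charges: 2×(-1) from CN⁻ and 2×(+0) from bipy sum to -2; with overall charge +0, Fe is +2.
Group 8 minus oxidation state +2 gives a d⁶ configuration for Fe²⁺.
High-spin: t₂g⁴ eg², CFSE = -0.4Δ_oct = -11780 cm⁻¹.
Low-spin: t₂g⁶ eg⁰, orbital CFSE = -2.4Δ_oct = -70680 cm⁻¹; plus 2 excess pairs × P = +52360 cm⁻¹; total -18320 cm⁻¹.
Thus E(LS) − E(HS) = -6540 cm⁻¹.

-6540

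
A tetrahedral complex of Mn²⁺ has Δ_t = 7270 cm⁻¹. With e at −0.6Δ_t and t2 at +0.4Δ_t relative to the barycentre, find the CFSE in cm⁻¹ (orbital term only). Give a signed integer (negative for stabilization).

0

Group 7 minus oxidation state +2 gives a d⁵ configuration for Mn²⁺.
Tetrahedral splitting is small, so the complex is high-spin.
Electron filling gives e^2 t2^3.
The orbital stabilization is 0.0Δ_t = 0.0 × 7270 = 0 cm⁻¹.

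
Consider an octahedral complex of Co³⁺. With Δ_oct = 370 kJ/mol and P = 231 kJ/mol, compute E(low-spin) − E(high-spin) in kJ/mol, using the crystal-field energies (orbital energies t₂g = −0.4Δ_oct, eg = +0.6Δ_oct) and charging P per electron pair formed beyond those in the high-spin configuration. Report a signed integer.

-278

Co is in group 9, so Co³⁺ is d⁶ (9 − 3 = 6).
High-spin: t₂g⁴ eg², CFSE = -0.4Δ_oct = -148 kJ/mol.
Low-spin t₂g⁶ eg⁰ gives -2.4Δ_oct = -888 kJ/mol, but forming 2 extra pairs costs 2P = 462 kJ/mol, so E(LS) = -888 + 462 = -426 kJ/mol.
The difference is -426 − (-148) = -278 kJ/mol, so low-spin lies lower.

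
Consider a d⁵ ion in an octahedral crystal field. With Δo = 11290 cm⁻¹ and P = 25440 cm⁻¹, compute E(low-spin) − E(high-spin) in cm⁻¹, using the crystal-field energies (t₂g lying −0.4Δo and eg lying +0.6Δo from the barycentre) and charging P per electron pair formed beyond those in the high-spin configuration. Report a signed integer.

28300

High-spin: t₂g³ eg², CFSE = 0.0Δo = 0 cm⁻¹.
For low-spin the configuration is t₂g⁵ eg⁰: orbital energy -2.0 × 11290 = -22580 cm⁻¹, and 2 additional pairs relative to high-spin add 50880 cm⁻¹, giving 28300 cm⁻¹.
E(LS) − E(HS) = 28300 − (0) = 28300 cm⁻¹.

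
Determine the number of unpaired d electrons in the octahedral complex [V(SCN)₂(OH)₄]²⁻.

1

Ligand charges: 2×(-1) from SCN⁻ and 4×(-1) from OH⁻ sum to -6; with overall charge -2, V is +4.
Group 5 minus oxidation state +4 gives a d¹ configuration for V⁴⁺.
Configuration: t₂g¹ eg⁰, giving 1 unpaired electron.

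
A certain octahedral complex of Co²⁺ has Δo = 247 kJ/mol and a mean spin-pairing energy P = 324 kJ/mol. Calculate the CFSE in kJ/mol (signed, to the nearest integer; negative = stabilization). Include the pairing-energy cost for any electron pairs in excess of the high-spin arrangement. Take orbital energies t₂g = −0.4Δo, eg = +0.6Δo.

-198

Co is in group 9, so Co²⁺ is d⁷ (9 − 2 = 7).
Since Δo = 247 kJ/mol < P = 324 kJ/mol, the complex adopts the high-spin configuration.
Filling d⁷ accordingly: t₂g⁵ eg².
Orbital CFSE = -0.8Δo = -0.8 × 247 = -198 kJ/mol.
High-spin has no excess pairs, so no pairing correction applies.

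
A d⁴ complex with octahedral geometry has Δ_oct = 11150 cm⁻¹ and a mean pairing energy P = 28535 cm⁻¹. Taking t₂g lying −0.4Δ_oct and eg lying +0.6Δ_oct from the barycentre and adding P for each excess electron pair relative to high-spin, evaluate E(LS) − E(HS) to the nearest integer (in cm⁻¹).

In the high-spin limit (t₂g³ eg¹) the orbital term is -0.6Δ_oct = -6690 cm⁻¹, with no excess pairing.
Low-spin t₂g⁴ eg⁰ gives -1.6Δ_oct = -17840 cm⁻¹, but forming 1 extra pair costs 1P = 28535 cm⁻¹, so E(LS) = -17840 + 28535 = 10695 cm⁻¹.
E(LS) − E(HS) = 10695 − (-6690) = 17385 cm⁻¹.

17385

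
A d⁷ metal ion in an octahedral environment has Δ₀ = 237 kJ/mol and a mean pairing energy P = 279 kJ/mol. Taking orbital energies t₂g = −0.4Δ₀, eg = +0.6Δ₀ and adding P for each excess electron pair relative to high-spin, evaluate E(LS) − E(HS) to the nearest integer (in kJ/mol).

42

High-spin d⁷ fills as t₂g⁵ eg² with CFSE 5(−0.4) + 2(+0.6) = -0.8Δ₀ = -190 kJ/mol.
Low-spin t₂g⁶ eg¹ gives -1.8Δ₀ = -427 kJ/mol, but forming 1 extra pair costs 1P = 279 kJ/mol, so E(LS) = -427 + 279 = -148 kJ/mol.
Thus E(LS) − E(HS) = 42 kJ/mol.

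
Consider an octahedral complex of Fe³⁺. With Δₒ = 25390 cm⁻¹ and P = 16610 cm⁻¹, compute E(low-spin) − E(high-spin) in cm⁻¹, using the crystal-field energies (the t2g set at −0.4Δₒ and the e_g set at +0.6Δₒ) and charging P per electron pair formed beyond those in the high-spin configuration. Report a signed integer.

Fe is in group 8, so Fe³⁺ is d⁵ (8 − 3 = 5).
In the high-spin limit (t2g^3 e_g^2) the orbital term is 0.0Δₒ = 0 cm⁻¹, with no excess pairing.
Low-spin: t2g^5 e_g^0, orbital CFSE = -2.0Δₒ = -50780 cm⁻¹; plus 2 excess pairs × P = +33220 cm⁻¹; total -17560 cm⁻¹.
Thus E(LS) − E(HS) = -17560 cm⁻¹.

-17560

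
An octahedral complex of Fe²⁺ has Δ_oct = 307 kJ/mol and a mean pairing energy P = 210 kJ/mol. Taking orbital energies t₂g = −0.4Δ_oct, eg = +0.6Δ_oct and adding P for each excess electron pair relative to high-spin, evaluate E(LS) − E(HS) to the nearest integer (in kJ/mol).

Group 8 minus oxidation state +2 gives a d⁶ configuration for Fe²⁺.
In the high-spin limit (t₂g⁴ eg²) the orbital term is -0.4Δ_oct = -123 kJ/mol, with no excess pairing.
Low-spin: t₂g⁶ eg⁰, orbital CFSE = -2.4Δ_oct = -737 kJ/mol; plus 2 excess pairs × P = +420 kJ/mol; total -317 kJ/mol.
The difference is -317 − (-123) = -194 kJ/mol, so low-spin lies lower.

-194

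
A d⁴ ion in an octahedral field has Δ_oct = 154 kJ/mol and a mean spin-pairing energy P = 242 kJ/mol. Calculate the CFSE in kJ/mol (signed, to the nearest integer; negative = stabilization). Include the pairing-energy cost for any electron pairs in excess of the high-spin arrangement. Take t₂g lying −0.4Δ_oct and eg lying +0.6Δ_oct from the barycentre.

-92

Since Δ_oct = 154 kJ/mol < P = 242 kJ/mol, the complex adopts the high-spin configuration.
Configuration: t₂g³ eg¹.
Orbital CFSE = -0.6Δ_oct = -0.6 × 154 = -92 kJ/mol.
High-spin has no excess pairs, so no pairing correction applies.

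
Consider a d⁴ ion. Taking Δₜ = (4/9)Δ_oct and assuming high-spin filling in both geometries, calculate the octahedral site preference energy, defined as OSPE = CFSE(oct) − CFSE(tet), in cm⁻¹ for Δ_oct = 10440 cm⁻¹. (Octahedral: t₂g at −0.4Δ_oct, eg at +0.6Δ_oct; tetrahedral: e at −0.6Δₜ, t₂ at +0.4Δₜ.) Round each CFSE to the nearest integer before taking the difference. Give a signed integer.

-4408

Octahedral high-spin t2g^3 e_g^1: CFSE = -0.6 × 10440 = -6264 cm⁻¹.
In a tetrahedral site the filling is e^2 t2^2: CFSE(tet) = -0.4Δₜ = -0.4 × (4/9)(10440) = -1856 cm⁻¹.
Subtracting, OSPE = -6264 − (-1856) = -4408 cm⁻¹.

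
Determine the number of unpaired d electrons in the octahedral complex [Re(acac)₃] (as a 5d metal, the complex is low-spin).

2

Each acac⁻ contributes -1; 3 × (-1) = -3. With overall charge +0, Re is in the +3 oxidation state.
Re³⁺: group 7, so d-count = 7 − 3 = 4.
Configuration: t2g^4 e_g^0, giving 2 unpaired electrons.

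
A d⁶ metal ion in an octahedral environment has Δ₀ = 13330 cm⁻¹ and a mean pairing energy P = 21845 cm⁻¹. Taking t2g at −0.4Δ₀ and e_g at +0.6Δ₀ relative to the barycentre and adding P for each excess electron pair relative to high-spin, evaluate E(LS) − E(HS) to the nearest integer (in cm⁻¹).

High-spin d⁶ fills as t2g^4 e_g^2 with CFSE 4(−0.4) + 2(+0.6) = -0.4Δ₀ = -5332 cm⁻¹.
Low-spin: t2g^6 e_g^0, orbital CFSE = -2.4Δ₀ = -31992 cm⁻¹; plus 2 excess pairs × P = +43690 cm⁻¹; total 11698 cm⁻¹.
The difference is 11698 − (-5332) = 17030 cm⁻¹, so high-spin lies lower.

17030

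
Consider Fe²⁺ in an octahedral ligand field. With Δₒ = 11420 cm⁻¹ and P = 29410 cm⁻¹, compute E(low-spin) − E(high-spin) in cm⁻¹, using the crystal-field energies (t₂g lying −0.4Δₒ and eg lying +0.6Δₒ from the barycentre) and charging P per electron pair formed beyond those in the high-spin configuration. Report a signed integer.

Fe is in group 8, so Fe²⁺ is d⁶ (8 − 2 = 6).
High-spin: t₂g⁴ eg², CFSE = -0.4Δₒ = -4568 cm⁻¹.
Low-spin t₂g⁶ eg⁰ gives -2.4Δₒ = -27408 cm⁻¹, but forming 2 extra pairs costs 2P = 58820 cm⁻¹, so E(LS) = -27408 + 58820 = 31412 cm⁻¹.
E(LS) − E(HS) = 31412 − (-4568) = 35980 cm⁻¹.

35980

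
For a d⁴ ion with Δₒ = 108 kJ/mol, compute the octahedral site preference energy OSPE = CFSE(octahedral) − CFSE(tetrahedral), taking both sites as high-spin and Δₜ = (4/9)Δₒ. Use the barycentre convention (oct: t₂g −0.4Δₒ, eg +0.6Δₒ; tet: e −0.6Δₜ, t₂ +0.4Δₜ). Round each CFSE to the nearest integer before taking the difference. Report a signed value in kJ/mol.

Octahedral (high-spin): t₂g³ eg¹, CFSE = 3(−0.4) + 1(+0.6) = -0.6Δₒ = -0.6 × 108 = -65 kJ/mol.
Tetrahedral e² t₂² gives -0.4Δₜ = -0.4 × (4/9) × 108 = -19 kJ/mol.
OSPE = CFSE(oct) − CFSE(tet) = -65 − (-19) = -46 kJ/mol.

-46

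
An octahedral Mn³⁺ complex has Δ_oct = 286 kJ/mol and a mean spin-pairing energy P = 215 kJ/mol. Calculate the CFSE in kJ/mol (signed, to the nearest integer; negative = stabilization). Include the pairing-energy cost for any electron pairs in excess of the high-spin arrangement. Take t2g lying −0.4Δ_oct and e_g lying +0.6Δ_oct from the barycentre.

Mn is in group 7, so Mn³⁺ is d⁴ (7 − 3 = 4).
Δ_oct > P, so pairing is preferred: the ground state is low-spin.
Configuration: t2g^4 e_g^0.
Orbital CFSE = -1.6Δ_oct = -1.6 × 286 = -458 kJ/mol.
Excess pairs vs high-spin: 1 − 0 = 1; pairing cost = +215 kJ/mol.
Net CFSE = -458 + 215 = -243 kJ/mol.

-243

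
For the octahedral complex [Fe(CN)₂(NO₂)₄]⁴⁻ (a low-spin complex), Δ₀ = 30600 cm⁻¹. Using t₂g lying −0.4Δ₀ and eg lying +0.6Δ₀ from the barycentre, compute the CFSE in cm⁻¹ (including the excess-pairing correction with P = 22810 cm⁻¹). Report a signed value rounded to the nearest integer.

Ligand charges: 2×(-1) from CN⁻ and 4×(-1) from NO₂⁻ sum to -6; with overall charge -4, Fe is +2.
Fe sits in group 8; removing 2 electrons leaves Fe²⁺ with 8 − 2 = 6 d electrons.
The d⁶ electrons fill as t₂g⁶ eg⁰.
The orbital stabilization is -2.4Δ₀ = -2.4 × 30600 = -73440 cm⁻¹.
Pairing penalty: 3 pairs vs 1 in the high-spin reference → 2 extra × P = 45620 cm⁻¹.
Net CFSE = -73440 + 45620 = -27820 cm⁻¹.

-27820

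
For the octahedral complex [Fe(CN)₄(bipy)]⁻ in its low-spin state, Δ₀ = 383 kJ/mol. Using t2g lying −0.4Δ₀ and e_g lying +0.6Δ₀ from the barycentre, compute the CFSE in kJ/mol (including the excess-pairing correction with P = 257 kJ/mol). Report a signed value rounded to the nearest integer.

Ligand charges: 4×(-1) from CN⁻ and 1×(+0) from bipy sum to -4; with overall charge -1, Fe is +3.
Group 8 minus oxidation state +3 gives a d⁵ configuration for Fe³⁺.
Configuration: t2g^5 e_g^0.
The orbital stabilization is -2.0Δ₀ = -2.0 × 383 = -766 kJ/mol.
Relative to high-spin t2g^3 e_g^2 (0 paired), the low-spin configuration has 2 additional pairs, contributing +2 × 257 = +514 kJ/mol.
Net CFSE = -766 + 514 = -252 kJ/mol.

-252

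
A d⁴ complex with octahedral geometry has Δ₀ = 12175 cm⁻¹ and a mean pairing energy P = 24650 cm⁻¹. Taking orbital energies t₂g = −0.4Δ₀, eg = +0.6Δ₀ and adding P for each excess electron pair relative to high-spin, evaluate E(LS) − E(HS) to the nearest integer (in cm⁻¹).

High-spin d⁴ fills as t₂g³ eg¹ with CFSE 3(−0.4) + 1(+0.6) = -0.6Δ₀ = -7305 cm⁻¹.
Low-spin: t₂g⁴ eg⁰, orbital CFSE = -1.6Δ₀ = -19480 cm⁻¹; plus 1 excess pair × P = +24650 cm⁻¹; total 5170 cm⁻¹.
E(LS) − E(HS) = 5170 − (-7305) = 12475 cm⁻¹.

12475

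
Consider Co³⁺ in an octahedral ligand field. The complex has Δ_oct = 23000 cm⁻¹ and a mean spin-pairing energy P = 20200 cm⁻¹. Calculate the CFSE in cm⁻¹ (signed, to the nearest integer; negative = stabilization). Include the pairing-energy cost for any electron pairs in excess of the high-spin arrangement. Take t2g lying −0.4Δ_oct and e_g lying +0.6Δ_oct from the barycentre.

-14800

Co sits in group 9; removing 3 electrons leaves Co³⁺ with 9 − 3 = 6 d electrons.
Since Δ_oct = 23000 cm⁻¹ > P = 20200 cm⁻¹, the complex adopts the low-spin configuration.
Configuration: t2g^6 e_g^0.
Orbital CFSE = -2.4Δ_oct = -2.4 × 23000 = -55200 cm⁻¹.
Excess pairs vs high-spin: 3 − 1 = 2; pairing cost = +40400 cm⁻¹.
Net CFSE = -55200 + 40400 = -14800 cm⁻¹.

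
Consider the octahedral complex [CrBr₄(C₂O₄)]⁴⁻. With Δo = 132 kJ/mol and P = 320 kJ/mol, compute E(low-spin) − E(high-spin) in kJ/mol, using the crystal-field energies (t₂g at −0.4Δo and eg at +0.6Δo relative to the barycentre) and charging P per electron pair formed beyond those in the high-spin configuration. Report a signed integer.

Ligand charges: 4×(-1) from Br⁻ and 1×(-2) from C₂O₄²⁻ sum to -6; with overall charge -4, Cr is +2.
Cr sits in group 6; removing 2 electrons leaves Cr²⁺ with 6 − 2 = 4 d electrons.
In the high-spin limit (t₂g³ eg¹) the orbital term is -0.6Δo = -79 kJ/mol, with no excess pairing.
For low-spin the configuration is t₂g⁴ eg⁰: orbital energy -1.6 × 132 = -211 kJ/mol, and 1 additional pair relative to high-spin adds 320 kJ/mol, giving 109 kJ/mol.
E(LS) − E(HS) = 109 − (-79) = 188 kJ/mol.

188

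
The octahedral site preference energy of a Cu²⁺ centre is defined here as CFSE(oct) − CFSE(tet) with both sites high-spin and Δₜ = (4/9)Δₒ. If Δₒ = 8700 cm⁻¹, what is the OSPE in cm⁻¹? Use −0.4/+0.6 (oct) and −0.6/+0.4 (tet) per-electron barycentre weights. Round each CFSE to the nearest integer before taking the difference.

-3673

Group 11 minus oxidation state +2 gives a d⁹ configuration for Cu²⁺.
Octahedral (high-spin): t2g^6 e_g^3, CFSE = 6(−0.4) + 3(+0.6) = -0.6Δₒ = -0.6 × 8700 = -5220 cm⁻¹.
In a tetrahedral site the filling is e^4 t2^5: CFSE(tet) = -0.4Δₜ = -0.4 × (4/9)(8700) = -1547 cm⁻¹.
OSPE = CFSE(oct) − CFSE(tet) = -5220 − (-1547) = -3673 cm⁻¹.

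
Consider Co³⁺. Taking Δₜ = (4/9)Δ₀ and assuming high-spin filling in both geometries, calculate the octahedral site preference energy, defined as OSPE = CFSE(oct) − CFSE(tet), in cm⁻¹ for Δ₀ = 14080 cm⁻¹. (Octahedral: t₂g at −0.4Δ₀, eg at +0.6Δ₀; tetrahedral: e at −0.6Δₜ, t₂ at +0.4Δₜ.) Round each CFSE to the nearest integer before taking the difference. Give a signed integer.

Co³⁺: group 9, so d-count = 9 − 3 = 6.
Octahedral high-spin t₂g⁴ eg²: CFSE = -0.4 × 14080 = -5632 cm⁻¹.
In a tetrahedral site the filling is e³ t₂³: CFSE(tet) = -0.6Δₜ = -0.6 × (4/9)(14080) = -3755 cm⁻¹.
OSPE = CFSE(oct) − CFSE(tet) = -5632 − (-3755) = -1877 cm⁻¹.

-1877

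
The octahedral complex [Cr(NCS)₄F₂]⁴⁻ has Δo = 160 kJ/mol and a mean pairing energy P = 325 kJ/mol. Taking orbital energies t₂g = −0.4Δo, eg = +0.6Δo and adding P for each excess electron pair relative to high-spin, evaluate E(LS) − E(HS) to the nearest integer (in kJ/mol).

Ligand charges: 4×(-1) from NCS⁻ and 2×(-1) from F⁻ sum to -6; with overall charge -4, Cr is +2.
Cr is in group 6, so Cr²⁺ is d⁴ (6 − 2 = 4).
High-spin: t₂g³ eg¹, CFSE = -0.6Δo = -96 kJ/mol.
Low-spin t₂g⁴ eg⁰ gives -1.6Δo = -256 kJ/mol, but forming 1 extra pair costs 1P = 325 kJ/mol, so E(LS) = -256 + 325 = 69 kJ/mol.
Thus E(LS) − E(HS) = 165 kJ/mol.

165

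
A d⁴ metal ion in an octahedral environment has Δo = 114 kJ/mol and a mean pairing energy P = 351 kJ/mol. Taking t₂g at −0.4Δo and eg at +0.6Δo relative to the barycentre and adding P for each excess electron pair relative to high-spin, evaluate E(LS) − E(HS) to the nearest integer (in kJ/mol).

In the high-spin limit (t₂g³ eg¹) the orbital term is -0.6Δo = -68 kJ/mol, with no excess pairing.
For low-spin the configuration is t₂g⁴ eg⁰: orbital energy -1.6 × 114 = -182 kJ/mol, and 1 additional pair relative to high-spin adds 351 kJ/mol, giving 169 kJ/mol.
The difference is 169 − (-68) = 237 kJ/mol, so high-spin lies lower.

237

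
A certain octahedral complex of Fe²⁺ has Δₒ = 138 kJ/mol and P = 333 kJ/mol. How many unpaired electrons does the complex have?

4

Fe²⁺: group 8, so d-count = 8 − 2 = 6.
Δₒ < P, so pairing is avoided: the ground state is high-spin.
Configuration: t2g^4 e_g^2.
Unpaired electrons: 4.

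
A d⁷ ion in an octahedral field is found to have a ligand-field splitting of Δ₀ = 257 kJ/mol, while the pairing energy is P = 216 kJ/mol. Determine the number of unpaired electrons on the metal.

1

With Δ₀ > P the complex is low-spin.
Filling d⁷ accordingly: t2g^6 e_g^1.
Unpaired electrons: 1.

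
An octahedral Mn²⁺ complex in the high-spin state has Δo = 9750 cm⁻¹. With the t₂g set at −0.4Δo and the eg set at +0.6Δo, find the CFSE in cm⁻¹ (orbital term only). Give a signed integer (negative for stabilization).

Mn sits in group 7; removing 2 electrons leaves Mn²⁺ with 7 − 2 = 5 d electrons.
The d⁵ electrons fill as t₂g³ eg².
CFSE(orbital) = 3×(-0.4Δo) + 2×(0.6Δo) = 0.0Δo; with Δo = 9750 cm⁻¹ that is 0 cm⁻¹.

0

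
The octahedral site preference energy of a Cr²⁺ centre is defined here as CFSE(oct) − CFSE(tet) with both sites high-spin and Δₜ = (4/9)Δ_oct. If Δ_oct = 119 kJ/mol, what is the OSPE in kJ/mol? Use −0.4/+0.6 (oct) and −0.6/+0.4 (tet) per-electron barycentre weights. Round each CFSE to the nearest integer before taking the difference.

Group 6 minus oxidation state +2 gives a d⁴ configuration for Cr²⁺.
Octahedral high-spin t2g^3 e_g^1: CFSE = -0.6 × 119 = -71 kJ/mol.
Tetrahedral: e^2 t2^2, CFSE = 2(−0.6) + 2(+0.4) = -0.4Δₜ = -0.4 × (4/9) × 119 = -21 kJ/mol.
Subtracting, OSPE = -71 − (-21) = -50 kJ/mol.

-50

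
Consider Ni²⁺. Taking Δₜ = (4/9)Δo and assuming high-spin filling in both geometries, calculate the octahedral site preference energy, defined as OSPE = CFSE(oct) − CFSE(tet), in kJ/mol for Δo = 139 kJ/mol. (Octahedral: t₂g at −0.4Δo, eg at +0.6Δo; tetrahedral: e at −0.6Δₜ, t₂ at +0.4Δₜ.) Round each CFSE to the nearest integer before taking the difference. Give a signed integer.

Group 10 minus oxidation state +2 gives a d⁸ configuration for Ni²⁺.
Octahedral (high-spin): t₂g⁶ eg², CFSE = 6(−0.4) + 2(+0.6) = -1.2Δo = -1.2 × 139 = -167 kJ/mol.
Tetrahedral: e⁴ t₂⁴, CFSE = 4(−0.6) + 4(+0.4) = -0.8Δₜ = -0.8 × (4/9) × 139 = -49 kJ/mol.
OSPE = CFSE(oct) − CFSE(tet) = -167 − (-49) = -118 kJ/mol.

-118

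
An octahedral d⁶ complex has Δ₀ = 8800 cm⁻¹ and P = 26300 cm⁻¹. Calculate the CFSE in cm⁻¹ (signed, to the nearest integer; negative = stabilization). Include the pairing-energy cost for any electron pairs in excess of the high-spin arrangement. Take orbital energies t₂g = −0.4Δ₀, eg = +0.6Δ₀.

Since Δ₀ = 8800 cm⁻¹ < P = 26300 cm⁻¹, the complex adopts the high-spin configuration.
Configuration: t₂g⁴ eg².
Orbital CFSE = -0.4Δ₀ = -0.4 × 8800 = -3520 cm⁻¹.
High-spin has no excess pairs, so no pairing correction applies.

-3520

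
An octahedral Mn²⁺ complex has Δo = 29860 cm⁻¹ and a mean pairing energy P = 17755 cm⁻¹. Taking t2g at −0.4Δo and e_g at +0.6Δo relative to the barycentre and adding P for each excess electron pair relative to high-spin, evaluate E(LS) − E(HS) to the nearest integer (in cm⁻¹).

-24210

Mn²⁺: group 7, so d-count = 7 − 2 = 5.
High-spin: t2g^3 e_g^2, CFSE = 0.0Δo = 0 cm⁻¹.
For low-spin the configuration is t2g^5 e_g^0: orbital energy -2.0 × 29860 = -59720 cm⁻¹, and 2 additional pairs relative to high-spin add 35510 cm⁻¹, giving -24210 cm⁻¹.
E(LS) − E(HS) = -24210 − (0) = -24210 cm⁻¹.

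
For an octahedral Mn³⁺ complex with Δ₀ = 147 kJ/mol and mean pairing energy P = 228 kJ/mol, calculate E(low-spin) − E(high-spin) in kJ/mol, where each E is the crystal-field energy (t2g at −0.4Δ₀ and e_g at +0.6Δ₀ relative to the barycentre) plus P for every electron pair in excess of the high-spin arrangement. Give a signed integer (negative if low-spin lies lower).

Mn is in group 7, so Mn³⁺ is d⁴ (7 − 3 = 4).
High-spin d⁴ fills as t2g^3 e_g^1 with CFSE 3(−0.4) + 1(+0.6) = -0.6Δ₀ = -88 kJ/mol.
Low-spin: t2g^4 e_g^0, orbital CFSE = -1.6Δ₀ = -235 kJ/mol; plus 1 excess pair × P = +228 kJ/mol; total -7 kJ/mol.
The difference is -7 − (-88) = 81 kJ/mol, so high-spin lies lower.

81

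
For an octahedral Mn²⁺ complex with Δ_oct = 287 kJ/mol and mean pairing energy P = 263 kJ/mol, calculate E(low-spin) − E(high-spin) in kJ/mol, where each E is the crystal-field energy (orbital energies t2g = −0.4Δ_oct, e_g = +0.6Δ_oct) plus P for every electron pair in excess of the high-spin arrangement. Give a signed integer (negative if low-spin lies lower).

Mn sits in group 7; removing 2 electrons leaves Mn²⁺ with 7 − 2 = 5 d electrons.
High-spin: t2g^3 e_g^2, CFSE = 0.0Δ_oct = 0 kJ/mol.
For low-spin the configuration is t2g^5 e_g^0: orbital energy -2.0 × 287 = -574 kJ/mol, and 2 additional pairs relative to high-spin add 526 kJ/mol, giving -48 kJ/mol.
The difference is -48 − (0) = -48 kJ/mol, so low-spin lies lower.

-48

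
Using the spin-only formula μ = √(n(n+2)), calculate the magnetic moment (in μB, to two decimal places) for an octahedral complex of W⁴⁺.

Group 6 minus oxidation state +4 gives a d² configuration for W⁴⁺.
Configuration: t₂g² eg⁰ → 2 unpaired electrons.
μ(spin-only) = √[2(2+2)] = √8 ≈ 2.83 μB.

2.83 μB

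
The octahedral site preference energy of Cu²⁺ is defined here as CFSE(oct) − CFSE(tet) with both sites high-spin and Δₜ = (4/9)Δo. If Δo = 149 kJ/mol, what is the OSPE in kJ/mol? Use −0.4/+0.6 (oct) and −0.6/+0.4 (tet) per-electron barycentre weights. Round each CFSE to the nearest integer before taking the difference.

-63

Cu is in group 11, so Cu²⁺ is d⁹ (11 − 2 = 9).
In an octahedral site d⁹ (HS) is t2g^6 e_g^3, giving CFSE(oct) = -0.6Δo = -89 kJ/mol.
Tetrahedral: e^4 t2^5, CFSE = 4(−0.6) + 5(+0.4) = -0.4Δₜ = -0.4 × (4/9) × 149 = -26 kJ/mol.
Subtracting, OSPE = -89 − (-26) = -63 kJ/mol.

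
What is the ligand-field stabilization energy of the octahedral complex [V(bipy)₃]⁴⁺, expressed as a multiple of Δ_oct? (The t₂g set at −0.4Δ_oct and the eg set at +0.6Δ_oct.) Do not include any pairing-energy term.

-0.4 Δ_oct

bipy is neutral, so the +4 overall charge sits on V: oxidation state +4.
V sits in group 5; removing 4 electrons leaves V⁴⁺ with 5 − 4 = 1 d electrons.
For octahedral d¹ the high- and low-spin configurations coincide.
Configuration: t₂g¹ eg⁰.
CFSE = 1(-0.4Δ_oct) + 0(0.6Δ_oct) = -0.4Δ_oct + 0.0Δ_oct = -0.4Δ_oct.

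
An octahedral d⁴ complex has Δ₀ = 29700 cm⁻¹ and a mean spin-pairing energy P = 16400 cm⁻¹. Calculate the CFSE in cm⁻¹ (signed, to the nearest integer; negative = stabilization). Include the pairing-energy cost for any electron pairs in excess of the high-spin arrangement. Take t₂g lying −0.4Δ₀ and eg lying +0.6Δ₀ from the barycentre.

Δ₀ > P, so pairing is preferred: the ground state is low-spin.
Filling d⁴ accordingly: t₂g⁴ eg⁰.
Orbital CFSE = -1.6Δ₀ = -1.6 × 29700 = -47520 cm⁻¹.
Excess pairs vs high-spin: 1 − 0 = 1; pairing cost = +16400 cm⁻¹.
Net CFSE = -47520 + 16400 = -31120 cm⁻¹.

-31120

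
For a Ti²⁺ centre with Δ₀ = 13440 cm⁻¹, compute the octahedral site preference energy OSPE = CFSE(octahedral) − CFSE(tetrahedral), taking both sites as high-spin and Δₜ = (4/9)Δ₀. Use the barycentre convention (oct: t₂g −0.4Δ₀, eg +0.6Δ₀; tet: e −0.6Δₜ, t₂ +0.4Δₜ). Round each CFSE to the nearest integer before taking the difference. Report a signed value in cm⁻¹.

Ti is in group 4, so Ti²⁺ is d² (4 − 2 = 2).
In an octahedral site d² (HS) is t2g^2 e_g^0, giving CFSE(oct) = -0.8Δ₀ = -10752 cm⁻¹.
Tetrahedral e^2 t2^0 gives -1.2Δₜ = -1.2 × (4/9) × 13440 = -7168 cm⁻¹.
Subtracting, OSPE = -10752 − (-7168) = -3584 cm⁻¹.

-3584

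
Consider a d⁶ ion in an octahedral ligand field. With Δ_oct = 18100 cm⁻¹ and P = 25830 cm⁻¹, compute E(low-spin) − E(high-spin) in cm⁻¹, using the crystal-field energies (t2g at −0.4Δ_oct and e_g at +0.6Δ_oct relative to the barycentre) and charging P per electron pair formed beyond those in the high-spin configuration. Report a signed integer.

High-spin d⁶ fills as t2g^4 e_g^2 with CFSE 4(−0.4) + 2(+0.6) = -0.4Δ_oct = -7240 cm⁻¹.
Low-spin t2g^6 e_g^0 gives -2.4Δ_oct = -43440 cm⁻¹, but forming 2 extra pairs costs 2P = 51660 cm⁻¹, so E(LS) = -43440 + 51660 = 8220 cm⁻¹.
The difference is 8220 − (-7240) = 15460 cm⁻¹, so high-spin lies lower.

15460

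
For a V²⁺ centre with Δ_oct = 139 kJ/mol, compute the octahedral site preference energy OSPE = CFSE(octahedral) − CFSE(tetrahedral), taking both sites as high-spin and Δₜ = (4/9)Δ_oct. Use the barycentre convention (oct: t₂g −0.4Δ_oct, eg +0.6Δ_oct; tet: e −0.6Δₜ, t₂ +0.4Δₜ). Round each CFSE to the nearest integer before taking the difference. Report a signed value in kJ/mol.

V²⁺: group 5, so d-count = 5 − 2 = 3.
Octahedral (high-spin): t₂g³ eg⁰, CFSE = 3(−0.4) + 0(+0.6) = -1.2Δ_oct = -1.2 × 139 = -167 kJ/mol.
In a tetrahedral site the filling is e² t₂¹: CFSE(tet) = -0.8Δₜ = -0.8 × (4/9)(139) = -49 kJ/mol.
Subtracting, OSPE = -167 − (-49) = -118 kJ/mol.

-118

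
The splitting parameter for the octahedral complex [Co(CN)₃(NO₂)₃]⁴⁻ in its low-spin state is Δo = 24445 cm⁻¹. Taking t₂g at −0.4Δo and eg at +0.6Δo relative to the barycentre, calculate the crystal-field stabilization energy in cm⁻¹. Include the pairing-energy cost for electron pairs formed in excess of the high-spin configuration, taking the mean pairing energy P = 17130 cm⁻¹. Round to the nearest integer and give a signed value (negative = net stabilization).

Ligand charges: 3×(-1) from CN⁻ and 3×(-1) from NO₂⁻ sum to -6; with overall charge -4, Co is +2.
Co²⁺: group 9, so d-count = 9 − 2 = 7.
Configuration: t₂g⁶ eg¹.
Orbital CFSE = 6(-0.4) + 1(0.6) = -1.8Δo = -1.8 × 24445 = -44001 cm⁻¹.
Relative to high-spin t₂g⁵ eg² (2 paired), the low-spin configuration has 1 additional pair, contributing +1 × 17130 = +17130 cm⁻¹.
Net CFSE = -44001 + 17130 = -26871 cm⁻¹.

-26871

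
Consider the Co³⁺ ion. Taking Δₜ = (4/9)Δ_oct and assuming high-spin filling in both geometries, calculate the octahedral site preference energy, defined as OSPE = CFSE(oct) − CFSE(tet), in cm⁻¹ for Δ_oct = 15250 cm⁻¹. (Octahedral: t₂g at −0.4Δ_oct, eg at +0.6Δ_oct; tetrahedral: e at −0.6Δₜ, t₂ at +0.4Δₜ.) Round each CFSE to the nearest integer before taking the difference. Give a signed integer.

-2033

Group 9 minus oxidation state +3 gives a d⁶ configuration for Co³⁺.
Octahedral high-spin t2g^4 e_g^2: CFSE = -0.4 × 15250 = -6100 cm⁻¹.
Tetrahedral: e^3 t2^3, CFSE = 3(−0.6) + 3(+0.4) = -0.6Δₜ = -0.6 × (4/9) × 15250 = -4067 cm⁻¹.
OSPE = CFSE(oct) − CFSE(tet) = -6100 − (-4067) = -2033 cm⁻¹.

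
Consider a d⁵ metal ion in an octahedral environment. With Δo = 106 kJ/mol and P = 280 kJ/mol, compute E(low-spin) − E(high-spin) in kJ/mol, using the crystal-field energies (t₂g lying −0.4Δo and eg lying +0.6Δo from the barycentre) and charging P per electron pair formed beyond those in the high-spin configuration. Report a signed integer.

348

High-spin d⁵ fills as t₂g³ eg² with CFSE 3(−0.4) + 2(+0.6) = 0.0Δo = 0 kJ/mol.
Low-spin: t₂g⁵ eg⁰, orbital CFSE = -2.0Δo = -212 kJ/mol; plus 2 excess pairs × P = +560 kJ/mol; total 348 kJ/mol.
E(LS) − E(HS) = 348 − (0) = 348 kJ/mol.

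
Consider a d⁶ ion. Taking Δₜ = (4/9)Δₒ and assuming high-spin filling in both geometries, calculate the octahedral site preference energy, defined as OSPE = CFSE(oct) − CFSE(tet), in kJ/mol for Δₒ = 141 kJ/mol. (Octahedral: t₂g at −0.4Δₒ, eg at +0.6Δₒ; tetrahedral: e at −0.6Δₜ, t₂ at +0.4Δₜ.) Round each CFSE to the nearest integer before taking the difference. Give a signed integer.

In an octahedral site d⁶ (HS) is t₂g⁴ eg², giving CFSE(oct) = -0.4Δₒ = -56 kJ/mol.
In a tetrahedral site the filling is e³ t₂³: CFSE(tet) = -0.6Δₜ = -0.6 × (4/9)(141) = -38 kJ/mol.
OSPE = -56 − (-38) = -18 kJ/mol.

-18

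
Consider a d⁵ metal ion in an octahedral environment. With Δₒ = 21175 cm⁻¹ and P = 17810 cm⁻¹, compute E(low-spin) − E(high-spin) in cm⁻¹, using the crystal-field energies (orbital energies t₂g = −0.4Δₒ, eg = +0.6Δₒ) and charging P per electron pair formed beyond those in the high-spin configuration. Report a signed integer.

In the high-spin limit (t₂g³ eg²) the orbital term is 0.0Δₒ = 0 cm⁻¹, with no excess pairing.
Low-spin: t₂g⁵ eg⁰, orbital CFSE = -2.0Δₒ = -42350 cm⁻¹; plus 2 excess pairs × P = +35620 cm⁻¹; total -6730 cm⁻¹.
Thus E(LS) − E(HS) = -6730 cm⁻¹.

-6730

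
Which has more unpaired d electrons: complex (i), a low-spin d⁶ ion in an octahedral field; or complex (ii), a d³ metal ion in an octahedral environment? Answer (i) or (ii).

(i): t₂g⁶ eg⁰ → 0 unpaired.
(ii): t₂g³ eg⁰ → 3 unpaired.
So (ii) has more unpaired electrons.

(ii)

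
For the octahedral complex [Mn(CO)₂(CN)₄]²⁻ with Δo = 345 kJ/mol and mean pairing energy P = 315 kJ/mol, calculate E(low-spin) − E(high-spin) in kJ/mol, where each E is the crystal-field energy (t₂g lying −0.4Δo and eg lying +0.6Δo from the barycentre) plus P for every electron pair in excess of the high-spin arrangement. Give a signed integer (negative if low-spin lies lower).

-60

Ligand charges: 2×(+0) from CO and 4×(-1) from CN⁻ sum to -4; with overall charge -2, Mn is +2.
Mn sits in group 7; removing 2 electrons leaves Mn²⁺ with 7 − 2 = 5 d electrons.
High-spin d⁵ fills as t₂g³ eg² with CFSE 3(−0.4) + 2(+0.6) = 0.0Δo = 0 kJ/mol.
Low-spin t₂g⁵ eg⁰ gives -2.0Δo = -690 kJ/mol, but forming 2 extra pairs costs 2P = 630 kJ/mol, so E(LS) = -690 + 630 = -60 kJ/mol.
Thus E(LS) − E(HS) = -60 kJ/mol.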